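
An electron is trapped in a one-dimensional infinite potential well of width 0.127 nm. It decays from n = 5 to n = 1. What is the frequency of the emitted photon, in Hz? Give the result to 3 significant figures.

f = 1.35×10^17 Hz

E_1 = h²/(8m_eL²) = 3.735×10^-18 J and ΔE = (5² − 1²)E_1 = 8.964×10^-17 J.
f = ΔE/h = 8.964×10^-17/6.626×10^-34 = 1.35×10^17 Hz.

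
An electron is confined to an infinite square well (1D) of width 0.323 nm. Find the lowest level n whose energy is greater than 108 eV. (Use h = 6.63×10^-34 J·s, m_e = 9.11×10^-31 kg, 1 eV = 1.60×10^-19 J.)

n = 6

E_1 = h²/(8m_eL²) = 5.781×10^-19 J = 3.613 eV.
Need n² > 108/3.613 = 29.89, i.e. n > 5.467.
The smallest integer satisfying this is n = 6.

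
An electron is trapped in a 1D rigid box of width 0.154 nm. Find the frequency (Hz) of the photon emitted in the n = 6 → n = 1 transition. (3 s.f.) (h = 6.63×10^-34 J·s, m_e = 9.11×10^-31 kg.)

E_1 = h²/(8m_eL²) = 2.543×10^-18 J and ΔE = (6² − 1²)E_1 = 8.900×10^-17 J.
f = ΔE/h = 8.900×10^-17/6.63×10^-34 = 1.34×10^17 Hz.

f = 1.34×10^17 Hz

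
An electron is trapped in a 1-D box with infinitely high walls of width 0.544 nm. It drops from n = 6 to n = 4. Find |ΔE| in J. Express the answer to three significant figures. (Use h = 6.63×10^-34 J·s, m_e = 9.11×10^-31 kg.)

E_1 = h²/(8m_eL²) = 2.038×10^-19 J.
|ΔE| = |6² − 4²|·E_1 = 20·2.038×10^-19 J = 4.08×10^-18 J.

|ΔE| = 4.08×10^-18 J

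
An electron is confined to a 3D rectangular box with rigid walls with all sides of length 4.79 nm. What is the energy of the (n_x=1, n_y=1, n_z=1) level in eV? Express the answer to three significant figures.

For a 3D rectangular well E = (h²/8m_e)·Σ n_i²/L_i² = (6.626×10^-34)²/(8·9.109×10^-31) · [1²/(4.79 nm)² + 1²/(4.79 nm)² + 1²/(4.79 nm)²].
Evaluating gives E = 7.878×10^-21 J = 0.0492 eV.

E = 0.0492 eV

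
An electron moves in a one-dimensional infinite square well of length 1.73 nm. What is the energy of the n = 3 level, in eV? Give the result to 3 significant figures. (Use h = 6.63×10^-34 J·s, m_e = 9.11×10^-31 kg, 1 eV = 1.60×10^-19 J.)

For an infinite well E_n = n²h²/(8m_eL²), so E_1 = h²/(8m_eL²) = (6.63×10^-34)²/(8·9.11×10^-31·(1.73×10^-9 m)²) = 2.015×10^-20 J.
Then E_3 = 3²·E_1 = 9·2.015×10^-20 J = 1.814×10^-19 J.
Converting, E_3 = 1.814×10^-19 J / (1.60×10^-19 J/eV) = 1.13 eV.

E_3 = 1.13 eV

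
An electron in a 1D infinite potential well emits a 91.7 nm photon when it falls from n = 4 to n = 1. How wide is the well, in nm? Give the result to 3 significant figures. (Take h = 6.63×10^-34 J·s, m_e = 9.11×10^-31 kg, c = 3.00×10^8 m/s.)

L = 0.646 nm

The photon carries ΔE = hc/λ = 6.63×10^-34·3.00×10^8/9.17×10^-8 m = 2.169×10^-18 J.
Since ΔE = (4² − 1²)E_1, E_1 = 1.446×10^-19 J, and L = h/√(8m_eE_1) = 6.46×10^-10 m = 0.646 nm.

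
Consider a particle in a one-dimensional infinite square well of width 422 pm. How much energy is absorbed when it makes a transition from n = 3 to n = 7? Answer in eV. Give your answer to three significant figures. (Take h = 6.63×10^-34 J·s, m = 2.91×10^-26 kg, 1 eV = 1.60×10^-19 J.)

E_1 = h²/(8mL²) = 1.060×10^-23 J.
|ΔE| = |3² − 7²|·E_1 = 40·1.060×10^-23 J = 4.240×10^-22 J = 0.00265 eV.

|ΔE| = 0.00265 eV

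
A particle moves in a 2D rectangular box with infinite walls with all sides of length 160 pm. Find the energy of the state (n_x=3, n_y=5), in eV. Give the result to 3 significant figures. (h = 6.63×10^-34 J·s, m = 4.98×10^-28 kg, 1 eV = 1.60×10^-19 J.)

E = 0.916 eV

For a 2D rectangular well E = (h²/8m)·Σ n_i²/L_i² = (6.63×10^-34)²/(8·4.98×10^-28) · [3²/(160 pm)² + 5²/(160 pm)²].
Evaluating gives E = 1.465×10^-19 J = 0.916 eV.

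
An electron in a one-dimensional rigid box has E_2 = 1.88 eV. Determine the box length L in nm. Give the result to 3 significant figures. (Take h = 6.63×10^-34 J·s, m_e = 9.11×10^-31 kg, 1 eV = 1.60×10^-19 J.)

From E_n = n²h²/(8m_eL²), L = n·h/√(8m_eE_n).
E_2 = 1.88 eV = 3.008×10^-19 J, so L = 2·6.63×10^-34/√(8·9.11×10^-31·3.008×10^-19) = 8.96×10^-10 m = 0.896 nm.

L = 0.896 nm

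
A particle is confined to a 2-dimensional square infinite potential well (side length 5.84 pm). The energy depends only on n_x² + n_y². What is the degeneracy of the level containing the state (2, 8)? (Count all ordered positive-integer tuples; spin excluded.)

The level has n_x² + n_y² = 68. The ordered positive-integer solutions are (2, 8), (8, 2).
That gives 2 states.

degeneracy = 2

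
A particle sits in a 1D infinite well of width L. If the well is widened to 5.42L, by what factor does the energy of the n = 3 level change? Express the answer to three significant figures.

E_n ∝ 1/L², so the energy scales by 1/5.42² = 0.0340.

0.0340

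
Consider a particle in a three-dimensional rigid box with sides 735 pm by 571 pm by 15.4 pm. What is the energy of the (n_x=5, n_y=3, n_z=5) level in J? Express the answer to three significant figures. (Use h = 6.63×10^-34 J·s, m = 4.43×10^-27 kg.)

E = 1.31×10^-18 J

For a 3D rectangular well E = (h²/8m)·Σ n_i²/L_i² = (6.63×10^-34)²/(8·4.43×10^-27) · [5²/(735 pm)² + 3²/(571 pm)² + 5²/(15.4 pm)²].
Evaluating gives E = 1.31×10^-18 J.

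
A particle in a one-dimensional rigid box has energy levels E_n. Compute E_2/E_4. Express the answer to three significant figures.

E_n ∝ n², so E_2/E_4 = 2²/4² = 4/16 = 0.250.

0.250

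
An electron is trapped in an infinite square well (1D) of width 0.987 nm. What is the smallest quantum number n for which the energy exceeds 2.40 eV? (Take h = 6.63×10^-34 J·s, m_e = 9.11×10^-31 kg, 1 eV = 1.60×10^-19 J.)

E_1 = h²/(8m_eL²) = 6.191×10^-20 J = 0.3869 eV.
Need n² > 2.40/0.3869 = 6.203, i.e. n > 2.491.
The smallest integer satisfying this is n = 3.

n = 3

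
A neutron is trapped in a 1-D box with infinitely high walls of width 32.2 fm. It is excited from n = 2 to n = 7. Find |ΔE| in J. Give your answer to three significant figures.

E_1 = h²/(8m_nL²) = 3.160×10^-14 J.
|ΔE| = |2² − 7²|·E_1 = 45·3.160×10^-14 J = 1.42×10^-12 J.

|ΔE| = 1.42×10^-12 J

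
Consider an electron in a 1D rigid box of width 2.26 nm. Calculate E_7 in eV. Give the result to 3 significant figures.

E_7 = 3.61 eV

For an infinite well E_n = n²h²/(8m_eL²), so E_1 = h²/(8m_eL²) = (6.626×10^-34)²/(8·9.109×10^-31·(2.26×10^-9 m)²) = 1.180×10^-20 J.
Then E_7 = 7²·E_1 = 49·1.180×10^-20 J = 5.782×10^-19 J.
Converting, E_7 = 5.782×10^-19 J / (1.602×10^-19 J/eV) = 3.61 eV.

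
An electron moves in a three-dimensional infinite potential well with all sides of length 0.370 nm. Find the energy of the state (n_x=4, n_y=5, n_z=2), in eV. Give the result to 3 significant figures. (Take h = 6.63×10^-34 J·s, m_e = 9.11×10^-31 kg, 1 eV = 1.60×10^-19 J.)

E = 124 eV

For a 3D rectangular well E = (h²/8m_e)·Σ n_i²/L_i² = (6.63×10^-34)²/(8·9.11×10^-31) · [4²/(0.370 nm)² + 5²/(0.370 nm)² + 2²/(0.370 nm)²].
Evaluating gives E = 1.983×10^-17 J = 124 eV.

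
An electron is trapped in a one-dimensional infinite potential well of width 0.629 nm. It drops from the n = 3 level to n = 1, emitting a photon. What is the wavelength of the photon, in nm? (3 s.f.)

E_1 = h²/(8m_eL²) = 1.523×10^-19 J, so ΔE = (3² − 1²)E_1 = 1.218×10^-18 J.
λ = hc/ΔE = (6.626×10^-34·2.998×10^8)/1.218×10^-18 = 1.63×10^-7 m = 163 nm.

λ = 163 nm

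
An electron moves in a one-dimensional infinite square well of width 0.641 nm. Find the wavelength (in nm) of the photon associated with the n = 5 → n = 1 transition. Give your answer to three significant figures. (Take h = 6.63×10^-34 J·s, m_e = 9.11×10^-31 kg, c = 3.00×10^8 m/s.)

λ = 56.5 nm

E_1 = h²/(8m_eL²) = 1.468×10^-19 J, so ΔE = (5² − 1²)E_1 = 3.523×10^-18 J.
λ = hc/ΔE = (6.63×10^-34·3.00×10^8)/3.523×10^-18 = 5.65×10^-8 m = 56.5 nm.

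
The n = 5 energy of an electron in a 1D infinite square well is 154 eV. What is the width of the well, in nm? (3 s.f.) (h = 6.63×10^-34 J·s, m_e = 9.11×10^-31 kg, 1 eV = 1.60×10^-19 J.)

From E_n = n²h²/(8m_eL²), L = n·h/√(8m_eE_n).
E_5 = 154 eV = 2.464×10^-17 J, so L = 5·6.63×10^-34/√(8·9.11×10^-31·2.464×10^-17) = 2.47×10^-10 m = 0.247 nm.

L = 0.247 nm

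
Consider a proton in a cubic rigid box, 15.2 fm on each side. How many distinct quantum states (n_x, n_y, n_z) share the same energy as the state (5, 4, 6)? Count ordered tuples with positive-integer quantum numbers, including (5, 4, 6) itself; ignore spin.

degeneracy = 12

The level has n_x² + n_y² + n_z² = 77. The ordered positive-integer solutions are (2, 3, 8), (2, 8, 3), (3, 2, 8), (3, 8, 2), (4, 5, 6), (4, 6, 5), (5, 4, 6), (5, 6, 4), (6, 4, 5), (6, 5, 4), (8, 2, 3), (8, 3, 2).
That gives 12 states.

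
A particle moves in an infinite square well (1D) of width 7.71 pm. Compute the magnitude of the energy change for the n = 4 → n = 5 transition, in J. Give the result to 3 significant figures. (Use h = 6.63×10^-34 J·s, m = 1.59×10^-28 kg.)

|ΔE| = 5.23×10^-17 J

E_1 = h²/(8mL²) = 5.813×10^-18 J.
|ΔE| = |4² − 5²|·E_1 = 9·5.813×10^-18 J = 5.23×10^-17 J.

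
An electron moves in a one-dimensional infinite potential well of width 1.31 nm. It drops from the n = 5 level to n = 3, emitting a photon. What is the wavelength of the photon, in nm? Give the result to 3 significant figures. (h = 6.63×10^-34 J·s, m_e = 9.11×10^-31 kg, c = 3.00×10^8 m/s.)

λ = 354 nm

E_1 = h²/(8m_eL²) = 3.515×10^-20 J, so ΔE = (5² − 3²)E_1 = 5.624×10^-19 J.
λ = hc/ΔE = (6.63×10^-34·3.00×10^8)/5.624×10^-19 = 3.54×10^-7 m = 354 nm.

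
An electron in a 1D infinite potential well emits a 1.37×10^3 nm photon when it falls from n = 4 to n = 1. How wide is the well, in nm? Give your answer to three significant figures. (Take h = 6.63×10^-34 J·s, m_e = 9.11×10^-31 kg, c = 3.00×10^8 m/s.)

The photon carries ΔE = hc/λ = 6.63×10^-34·3.00×10^8/1.37×10^-6 m = 1.452×10^-19 J.
Since ΔE = (4² − 1²)E_1, E_1 = 9.680×10^-21 J, and L = h/√(8m_eE_1) = 2.50×10^-9 m = 2.50 nm.

L = 2.50 nm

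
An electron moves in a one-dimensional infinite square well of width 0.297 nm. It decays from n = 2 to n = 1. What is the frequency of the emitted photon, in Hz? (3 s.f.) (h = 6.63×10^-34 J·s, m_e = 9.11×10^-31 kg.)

E_1 = h²/(8m_eL²) = 6.838×10^-19 J and ΔE = (2² − 1²)E_1 = 2.051×10^-18 J.
f = ΔE/h = 2.051×10^-18/6.63×10^-34 = 3.09×10^15 Hz.

f = 3.09×10^15 Hz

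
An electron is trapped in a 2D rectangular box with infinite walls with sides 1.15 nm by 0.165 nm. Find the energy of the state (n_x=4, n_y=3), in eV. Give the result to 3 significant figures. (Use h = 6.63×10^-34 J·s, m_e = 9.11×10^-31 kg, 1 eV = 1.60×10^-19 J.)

For a 2D rectangular well E = (h²/8m_e)·Σ n_i²/L_i² = (6.63×10^-34)²/(8·9.11×10^-31) · [4²/(1.15 nm)² + 3²/(0.165 nm)²].
Evaluating gives E = 2.067×10^-17 J = 129 eV.

E = 129 eV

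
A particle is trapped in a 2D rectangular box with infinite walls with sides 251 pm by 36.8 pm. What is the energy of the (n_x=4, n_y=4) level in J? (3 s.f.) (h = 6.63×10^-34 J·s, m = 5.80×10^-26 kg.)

E = 1.14×10^-20 J

For a 2D rectangular well E = (h²/8m)·Σ n_i²/L_i² = (6.63×10^-34)²/(8·5.80×10^-26) · [4²/(251 pm)² + 4²/(36.8 pm)²].
Evaluating gives E = 1.14×10^-20 J.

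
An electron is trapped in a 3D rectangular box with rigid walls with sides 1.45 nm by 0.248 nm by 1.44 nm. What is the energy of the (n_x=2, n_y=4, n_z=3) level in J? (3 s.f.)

E = 1.60×10^-17 J

For a 3D rectangular well E = (h²/8m_e)·Σ n_i²/L_i² = (6.626×10^-34)²/(8·9.109×10^-31) · [2²/(1.45 nm)² + 4²/(0.248 nm)² + 3²/(1.44 nm)²].
Evaluating gives E = 1.60×10^-17 J.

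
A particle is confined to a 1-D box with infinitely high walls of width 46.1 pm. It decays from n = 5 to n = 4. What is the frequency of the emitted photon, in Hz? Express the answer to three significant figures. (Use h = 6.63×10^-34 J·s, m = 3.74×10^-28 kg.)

f = 9.38×10^14 Hz

E_1 = h²/(8mL²) = 6.913×10^-20 J and ΔE = (5² − 4²)E_1 = 6.222×10^-19 J.
f = ΔE/h = 6.222×10^-19/6.63×10^-34 = 9.38×10^14 Hz.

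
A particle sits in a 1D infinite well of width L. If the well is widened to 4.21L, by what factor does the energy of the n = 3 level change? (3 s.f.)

0.0564

E_n ∝ 1/L², so the energy scales by 1/4.21² = 0.0564.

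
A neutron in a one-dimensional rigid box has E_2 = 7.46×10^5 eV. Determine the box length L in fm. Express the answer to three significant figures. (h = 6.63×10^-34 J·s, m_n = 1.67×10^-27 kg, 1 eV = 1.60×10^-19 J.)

From E_n = n²h²/(8m_nL²), L = n·h/√(8m_nE_n).
E_2 = 7.46×10^5 eV = 1.194×10^-13 J, so L = 2·6.63×10^-34/√(8·1.67×10^-27·1.194×10^-13) = 3.32×10^-14 m = 33.2 fm.

L = 33.2 fm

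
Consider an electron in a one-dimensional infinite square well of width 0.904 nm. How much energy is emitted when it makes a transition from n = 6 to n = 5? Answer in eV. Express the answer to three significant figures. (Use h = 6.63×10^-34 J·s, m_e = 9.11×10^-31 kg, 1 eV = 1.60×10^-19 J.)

E_1 = h²/(8m_eL²) = 7.380×10^-20 J.
|ΔE| = |6² − 5²|·E_1 = 11·7.380×10^-20 J = 8.118×10^-19 J = 5.07 eV.

|ΔE| = 5.07 eV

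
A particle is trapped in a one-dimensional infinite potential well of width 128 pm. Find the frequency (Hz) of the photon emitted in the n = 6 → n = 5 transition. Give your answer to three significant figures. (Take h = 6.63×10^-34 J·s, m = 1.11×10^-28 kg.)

f = 5.01×10^14 Hz

E_1 = h²/(8mL²) = 3.021×10^-20 J and ΔE = (6² − 5²)E_1 = 3.323×10^-19 J.
f = ΔE/h = 3.323×10^-19/6.63×10^-34 = 5.01×10^14 Hz.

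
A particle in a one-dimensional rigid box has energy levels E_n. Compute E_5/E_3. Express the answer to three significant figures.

2.78

E_n ∝ n², so E_5/E_3 = 5²/3² = 25/9 = 2.78.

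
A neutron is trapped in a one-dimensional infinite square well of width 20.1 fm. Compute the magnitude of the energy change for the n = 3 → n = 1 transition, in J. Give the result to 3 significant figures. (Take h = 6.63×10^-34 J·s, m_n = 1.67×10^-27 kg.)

E_1 = h²/(8m_nL²) = 8.144×10^-14 J.
|ΔE| = |3² − 1²|·E_1 = 8·8.144×10^-14 J = 6.52×10^-13 J.

|ΔE| = 6.52×10^-13 J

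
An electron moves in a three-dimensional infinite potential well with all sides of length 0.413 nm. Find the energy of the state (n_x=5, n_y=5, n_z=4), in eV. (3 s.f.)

E = 146 eV

For a 3D rectangular well E = (h²/8m_e)·Σ n_i²/L_i² = (6.626×10^-34)²/(8·9.109×10^-31) · [5²/(0.413 nm)² + 5²/(0.413 nm)² + 4²/(0.413 nm)²].
Evaluating gives E = 2.331×10^-17 J = 146 eV.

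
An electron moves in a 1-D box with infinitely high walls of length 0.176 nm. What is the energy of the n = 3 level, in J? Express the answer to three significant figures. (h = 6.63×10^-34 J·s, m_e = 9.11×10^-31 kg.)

For an infinite well E_n = n²h²/(8m_eL²), so E_1 = h²/(8m_eL²) = (6.63×10^-34)²/(8·9.11×10^-31·(1.76×10^-10 m)²) = 1.947×10^-18 J.
Then E_3 = 3²·E_1 = 9·1.947×10^-18 J = 1.75×10^-17 J.

E_3 = 1.75×10^-17 J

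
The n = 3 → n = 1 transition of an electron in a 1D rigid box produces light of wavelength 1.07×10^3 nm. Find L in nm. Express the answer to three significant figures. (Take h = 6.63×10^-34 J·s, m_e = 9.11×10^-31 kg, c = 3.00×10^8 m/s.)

The photon carries ΔE = hc/λ = 6.63×10^-34·3.00×10^8/1.07×10^-6 m = 1.859×10^-19 J.
Since ΔE = (3² − 1²)E_1, E_1 = 2.324×10^-20 J, and L = h/√(8m_eE_1) = 1.61×10^-9 m = 1.61 nm.

L = 1.61 nm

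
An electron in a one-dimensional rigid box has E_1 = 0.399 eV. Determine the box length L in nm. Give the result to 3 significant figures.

L = 0.971 nm

From E_n = n²h²/(8m_eL²), L = n·h/√(8m_eE_n).
E_1 = 0.399 eV = 6.392×10^-20 J, so L = 1·6.626×10^-34/√(8·9.109×10^-31·6.392×10^-20) = 9.71×10^-10 m = 0.971 nm.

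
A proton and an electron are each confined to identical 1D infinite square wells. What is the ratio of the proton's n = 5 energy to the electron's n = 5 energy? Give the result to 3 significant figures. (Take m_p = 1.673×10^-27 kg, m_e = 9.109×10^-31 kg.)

E_n ∝ 1/m at fixed n and L, so the ratio is m_e/m_p = 9.109×10^-31/1.673×10^-27 = 5.44×10^-4.

5.44×10^-4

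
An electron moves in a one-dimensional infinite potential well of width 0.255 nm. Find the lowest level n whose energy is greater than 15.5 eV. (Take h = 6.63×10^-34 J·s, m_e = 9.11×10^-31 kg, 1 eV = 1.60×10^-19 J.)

E_1 = h²/(8m_eL²) = 9.276×10^-19 J = 5.798 eV.
Need n² > 15.5/5.798 = 2.673, i.e. n > 1.635.
The smallest integer satisfying this is n = 2.

n = 2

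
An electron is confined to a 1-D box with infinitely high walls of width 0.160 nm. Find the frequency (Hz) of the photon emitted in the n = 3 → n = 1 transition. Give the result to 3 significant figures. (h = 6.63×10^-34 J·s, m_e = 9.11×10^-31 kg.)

E_1 = h²/(8m_eL²) = 2.356×10^-18 J and ΔE = (3² − 1²)E_1 = 1.885×10^-17 J.
f = ΔE/h = 1.885×10^-17/6.63×10^-34 = 2.84×10^16 Hz.

f = 2.84×10^16 Hz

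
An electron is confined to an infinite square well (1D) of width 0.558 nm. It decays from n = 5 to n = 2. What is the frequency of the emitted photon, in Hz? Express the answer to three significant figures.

f = 6.13×10^15 Hz

E_1 = h²/(8m_eL²) = 1.935×10^-19 J and ΔE = (5² − 2²)E_1 = 4.063×10^-18 J.
f = ΔE/h = 4.063×10^-18/6.626×10^-34 = 6.13×10^15 Hz.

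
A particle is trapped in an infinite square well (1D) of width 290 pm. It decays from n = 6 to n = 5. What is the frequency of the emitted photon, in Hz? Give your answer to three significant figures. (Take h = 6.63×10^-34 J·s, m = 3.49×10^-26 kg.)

E_1 = h²/(8mL²) = 1.872×10^-23 J and ΔE = (6² − 5²)E_1 = 2.059×10^-22 J.
f = ΔE/h = 2.059×10^-22/6.63×10^-34 = 3.11×10^11 Hz.

f = 3.11×10^11 Hz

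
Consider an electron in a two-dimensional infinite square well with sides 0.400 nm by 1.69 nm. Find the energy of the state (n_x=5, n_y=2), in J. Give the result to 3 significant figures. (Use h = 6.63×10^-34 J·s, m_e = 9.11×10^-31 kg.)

For a 2D rectangular well E = (h²/8m_e)·Σ n_i²/L_i² = (6.63×10^-34)²/(8·9.11×10^-31) · [5²/(0.400 nm)² + 2²/(1.69 nm)²].
Evaluating gives E = 9.51×10^-18 J.

E = 9.51×10^-18 J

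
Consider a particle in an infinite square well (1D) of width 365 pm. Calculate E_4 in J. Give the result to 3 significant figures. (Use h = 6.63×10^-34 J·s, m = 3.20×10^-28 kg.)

For an infinite well E_n = n²h²/(8mL²), so E_1 = h²/(8mL²) = (6.63×10^-34)²/(8·3.20×10^-28·(3.65×10^-10 m)²) = 1.289×10^-21 J.
Then E_4 = 4²·E_1 = 16·1.289×10^-21 J = 2.06×10^-20 J.

E_4 = 2.06×10^-20 J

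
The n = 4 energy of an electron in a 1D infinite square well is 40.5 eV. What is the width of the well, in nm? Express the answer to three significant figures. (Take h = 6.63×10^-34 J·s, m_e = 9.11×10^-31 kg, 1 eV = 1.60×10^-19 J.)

From E_n = n²h²/(8m_eL²), L = n·h/√(8m_eE_n).
E_4 = 40.5 eV = 6.480×10^-18 J, so L = 4·6.63×10^-34/√(8·9.11×10^-31·6.480×10^-18) = 3.86×10^-10 m = 0.386 nm.

L = 0.386 nm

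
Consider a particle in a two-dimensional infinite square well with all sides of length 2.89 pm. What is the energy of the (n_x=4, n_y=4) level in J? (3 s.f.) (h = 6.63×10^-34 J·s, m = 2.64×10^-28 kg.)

For a 2D rectangular well E = (h²/8m)·Σ n_i²/L_i² = (6.63×10^-34)²/(8·2.64×10^-28) · [4²/(2.89 pm)² + 4²/(2.89 pm)²].
Evaluating gives E = 7.97×10^-16 J.

E = 7.97×10^-16 J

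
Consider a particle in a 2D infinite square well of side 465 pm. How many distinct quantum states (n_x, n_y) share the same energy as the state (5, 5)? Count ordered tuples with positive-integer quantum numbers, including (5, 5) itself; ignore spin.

degeneracy = 3

The level has n_x² + n_y² = 50. The ordered positive-integer solutions are (1, 7), (5, 5), (7, 1).
That gives 3 states.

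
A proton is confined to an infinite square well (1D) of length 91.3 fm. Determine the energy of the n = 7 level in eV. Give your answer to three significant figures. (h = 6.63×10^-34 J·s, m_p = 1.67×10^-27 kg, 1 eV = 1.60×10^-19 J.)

E_7 = 1.21×10^6 eV

For an infinite well E_n = n²h²/(8m_pL²), so E_1 = h²/(8m_pL²) = (6.63×10^-34)²/(8·1.67×10^-27·(9.13×10^-14 m)²) = 3.947×10^-15 J.
Then E_7 = 7²·E_1 = 49·3.947×10^-15 J = 1.934×10^-13 J.
Converting, E_7 = 1.934×10^-13 J / (1.60×10^-19 J/eV) = 1.21×10^6 eV.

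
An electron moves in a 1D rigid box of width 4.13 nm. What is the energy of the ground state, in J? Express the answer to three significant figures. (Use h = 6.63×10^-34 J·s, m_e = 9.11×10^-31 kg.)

E_1 = 3.54×10^-21 J

For an infinite well E_n = n²h²/(8m_eL²), so E_1 = h²/(8m_eL²) = (6.63×10^-34)²/(8·9.11×10^-31·(4.13×10^-9 m)²) = 3.536×10^-21 J.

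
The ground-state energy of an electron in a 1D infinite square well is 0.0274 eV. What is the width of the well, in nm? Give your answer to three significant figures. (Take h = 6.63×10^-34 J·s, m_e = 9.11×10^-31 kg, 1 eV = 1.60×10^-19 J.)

L = 3.71 nm

From E_n = n²h²/(8m_eL²), L = n·h/√(8m_eE_n).
E_1 = 0.0274 eV = 4.384×10^-21 J, so L = 1·6.63×10^-34/√(8·9.11×10^-31·4.384×10^-21) = 3.71×10^-9 m = 3.71 nm.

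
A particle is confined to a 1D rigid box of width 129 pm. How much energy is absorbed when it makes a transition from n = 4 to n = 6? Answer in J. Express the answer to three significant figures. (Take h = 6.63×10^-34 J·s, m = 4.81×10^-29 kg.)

|ΔE| = 1.37×10^-18 J

E_1 = h²/(8mL²) = 6.865×10^-20 J.
|ΔE| = |4² − 6²|·E_1 = 20·6.865×10^-20 J = 1.37×10^-18 J.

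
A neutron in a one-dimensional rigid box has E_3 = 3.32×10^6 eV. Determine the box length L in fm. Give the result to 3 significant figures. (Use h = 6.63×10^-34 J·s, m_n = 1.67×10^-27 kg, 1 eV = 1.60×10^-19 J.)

From E_n = n²h²/(8m_nL²), L = n·h/√(8m_nE_n).
E_3 = 3.32×10^6 eV = 5.312×10^-13 J, so L = 3·6.63×10^-34/√(8·1.67×10^-27·5.312×10^-13) = 2.36×10^-14 m = 23.6 fm.

L = 23.6 fm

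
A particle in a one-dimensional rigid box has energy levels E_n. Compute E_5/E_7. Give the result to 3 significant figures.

E_n ∝ n², so E_5/E_7 = 5²/7² = 25/49 = 0.510.

0.510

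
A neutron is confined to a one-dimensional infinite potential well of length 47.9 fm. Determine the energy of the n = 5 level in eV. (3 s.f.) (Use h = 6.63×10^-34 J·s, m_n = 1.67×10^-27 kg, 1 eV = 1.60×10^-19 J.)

E_5 = 2.24×10^6 eV

For an infinite well E_n = n²h²/(8m_nL²), so E_1 = h²/(8m_nL²) = (6.63×10^-34)²/(8·1.67×10^-27·(4.79×10^-14 m)²) = 1.434×10^-14 J.
Then E_5 = 5²·E_1 = 25·1.434×10^-14 J = 3.585×10^-13 J.
Converting, E_5 = 3.585×10^-13 J / (1.60×10^-19 J/eV) = 2.24×10^6 eV.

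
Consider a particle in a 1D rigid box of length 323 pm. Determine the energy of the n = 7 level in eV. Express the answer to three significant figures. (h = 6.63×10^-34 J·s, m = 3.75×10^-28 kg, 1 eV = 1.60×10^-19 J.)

For an infinite well E_n = n²h²/(8mL²), so E_1 = h²/(8mL²) = (6.63×10^-34)²/(8·3.75×10^-28·(3.23×10^-10 m)²) = 1.404×10^-21 J.
Then E_7 = 7²·E_1 = 49·1.404×10^-21 J = 6.880×10^-20 J.
Converting, E_7 = 6.880×10^-20 J / (1.60×10^-19 J/eV) = 0.430 eV.

E_7 = 0.430 eV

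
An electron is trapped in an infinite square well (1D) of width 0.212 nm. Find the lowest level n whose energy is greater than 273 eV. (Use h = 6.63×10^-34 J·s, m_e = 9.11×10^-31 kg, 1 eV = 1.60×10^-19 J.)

E_1 = h²/(8m_eL²) = 1.342×10^-18 J = 8.388 eV.
Need n² > 273/8.388 = 32.55, i.e. n > 5.705.
The smallest integer satisfying this is n = 6.

n = 6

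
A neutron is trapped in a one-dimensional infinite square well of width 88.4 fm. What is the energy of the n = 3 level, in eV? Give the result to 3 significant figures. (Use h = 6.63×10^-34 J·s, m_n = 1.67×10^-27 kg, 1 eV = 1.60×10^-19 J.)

E_3 = 2.37×10^5 eV

For an infinite well E_n = n²h²/(8m_nL²), so E_1 = h²/(8m_nL²) = (6.63×10^-34)²/(8·1.67×10^-27·(8.84×10^-14 m)²) = 4.210×10^-15 J.
Then E_3 = 3²·E_1 = 9·4.210×10^-15 J = 3.789×10^-14 J.
Converting, E_3 = 3.789×10^-14 J / (1.60×10^-19 J/eV) = 2.37×10^5 eV.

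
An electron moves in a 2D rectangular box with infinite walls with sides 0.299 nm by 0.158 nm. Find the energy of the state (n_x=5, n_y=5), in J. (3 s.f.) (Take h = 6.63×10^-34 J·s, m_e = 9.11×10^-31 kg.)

E = 7.73×10^-17 J

For a 2D rectangular well E = (h²/8m_e)·Σ n_i²/L_i² = (6.63×10^-34)²/(8·9.11×10^-31) · [5²/(0.299 nm)² + 5²/(0.158 nm)²].
Evaluating gives E = 7.73×10^-17 J.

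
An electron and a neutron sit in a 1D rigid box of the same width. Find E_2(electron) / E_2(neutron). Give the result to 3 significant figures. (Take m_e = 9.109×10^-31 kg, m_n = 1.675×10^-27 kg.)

1.84×10^3

E_n ∝ 1/m at fixed n and L, so the ratio is m_n/m_e = 1.675×10^-27/9.109×10^-31 = 1.84×10^3.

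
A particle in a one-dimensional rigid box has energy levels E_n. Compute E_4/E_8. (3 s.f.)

0.250

E_n ∝ n², so E_4/E_8 = 4²/8² = 16/64 = 0.250.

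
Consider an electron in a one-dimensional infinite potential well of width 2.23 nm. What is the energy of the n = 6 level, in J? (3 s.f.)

For an infinite well E_n = n²h²/(8m_eL²), so E_1 = h²/(8m_eL²) = (6.626×10^-34)²/(8·9.109×10^-31·(2.23×10^-9 m)²) = 1.212×10^-20 J.
Then E_6 = 6²·E_1 = 36·1.212×10^-20 J = 4.36×10^-19 J.

E_6 = 4.36×10^-19 J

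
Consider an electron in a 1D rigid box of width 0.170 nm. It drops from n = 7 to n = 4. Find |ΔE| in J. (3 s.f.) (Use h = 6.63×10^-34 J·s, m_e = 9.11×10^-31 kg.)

|ΔE| = 6.89×10^-17 J

E_1 = h²/(8m_eL²) = 2.087×10^-18 J.
|ΔE| = |7² − 4²|·E_1 = 33·2.087×10^-18 J = 6.89×10^-17 J.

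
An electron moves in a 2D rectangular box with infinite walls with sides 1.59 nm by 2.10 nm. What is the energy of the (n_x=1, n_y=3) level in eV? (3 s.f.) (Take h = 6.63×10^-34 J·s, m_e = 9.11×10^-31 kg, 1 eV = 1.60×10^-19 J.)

For a 2D rectangular well E = (h²/8m_e)·Σ n_i²/L_i² = (6.63×10^-34)²/(8·9.11×10^-31) · [1²/(1.59 nm)² + 3²/(2.10 nm)²].
Evaluating gives E = 1.469×10^-19 J = 0.918 eV.

E = 0.918 eV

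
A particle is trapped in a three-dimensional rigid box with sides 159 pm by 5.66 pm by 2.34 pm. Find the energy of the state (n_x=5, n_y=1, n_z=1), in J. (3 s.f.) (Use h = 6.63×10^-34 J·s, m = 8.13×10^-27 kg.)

E = 1.45×10^-18 J

For a 3D rectangular well E = (h²/8m)·Σ n_i²/L_i² = (6.63×10^-34)²/(8·8.13×10^-27) · [5²/(159 pm)² + 1²/(5.66 pm)² + 1²/(2.34 pm)²].
Evaluating gives E = 1.45×10^-18 J.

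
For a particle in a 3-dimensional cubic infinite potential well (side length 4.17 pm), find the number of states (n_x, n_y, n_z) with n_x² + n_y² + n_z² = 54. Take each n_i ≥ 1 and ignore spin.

The level has n_x² + n_y² + n_z² = 54. The ordered positive-integer solutions are (1, 2, 7), (1, 7, 2), (2, 1, 7), (2, 5, 5), (2, 7, 1), (3, 3, 6), (3, 6, 3), (5, 2, 5), (5, 5, 2), (6, 3, 3), (7, 1, 2), (7, 2, 1).
That gives 12 states.

degeneracy = 12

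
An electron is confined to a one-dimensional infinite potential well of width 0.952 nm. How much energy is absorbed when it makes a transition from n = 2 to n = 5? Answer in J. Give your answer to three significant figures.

|ΔE| = 1.40×10^-18 J

E_1 = h²/(8m_eL²) = 6.648×10^-20 J.
|ΔE| = |2² − 5²|·E_1 = 21·6.648×10^-20 J = 1.40×10^-18 J.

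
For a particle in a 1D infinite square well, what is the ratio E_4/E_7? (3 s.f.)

E_n ∝ n², so E_4/E_7 = 4²/7² = 16/49 = 0.327.

0.327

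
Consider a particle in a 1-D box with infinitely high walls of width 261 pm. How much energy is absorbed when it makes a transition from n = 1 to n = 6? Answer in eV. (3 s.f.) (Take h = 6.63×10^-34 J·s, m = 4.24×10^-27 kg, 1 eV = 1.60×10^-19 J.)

|ΔE| = 0.0416 eV

E_1 = h²/(8mL²) = 1.902×10^-22 J.
|ΔE| = |1² − 6²|·E_1 = 35·1.902×10^-22 J = 6.657×10^-21 J = 0.0416 eV.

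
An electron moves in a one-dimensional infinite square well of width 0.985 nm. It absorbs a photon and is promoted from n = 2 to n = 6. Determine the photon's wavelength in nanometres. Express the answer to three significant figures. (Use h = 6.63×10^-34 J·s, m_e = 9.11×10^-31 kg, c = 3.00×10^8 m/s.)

E_1 = h²/(8m_eL²) = 6.217×10^-20 J, so ΔE = (6² − 2²)E_1 = 1.989×10^-18 J.
λ = hc/ΔE = (6.63×10^-34·3.00×10^8)/1.989×10^-18 = 1.00×10^-7 m = 100 nm.

λ = 100 nm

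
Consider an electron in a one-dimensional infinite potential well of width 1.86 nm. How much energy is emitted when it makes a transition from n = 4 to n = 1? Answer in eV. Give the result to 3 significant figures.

|ΔE| = 1.63 eV

E_1 = h²/(8m_eL²) = 1.741×10^-20 J.
|ΔE| = |4² − 1²|·E_1 = 15·1.741×10^-20 J = 2.612×10^-19 J = 1.63 eV.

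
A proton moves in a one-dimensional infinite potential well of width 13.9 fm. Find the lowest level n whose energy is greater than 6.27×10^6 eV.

E_1 = h²/(8m_pL²) = 1.698×10^-13 J = 1.060×10^6 eV.
Need n² > 6.27×10^6/1.060×10^6 = 5.915, i.e. n > 2.432.
The smallest integer satisfying this is n = 3.

n = 3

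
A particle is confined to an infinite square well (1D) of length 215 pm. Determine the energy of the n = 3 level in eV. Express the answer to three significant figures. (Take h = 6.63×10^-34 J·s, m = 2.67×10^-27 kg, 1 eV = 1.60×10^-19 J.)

E_3 = 0.0250 eV

For an infinite well E_n = n²h²/(8mL²), so E_1 = h²/(8mL²) = (6.63×10^-34)²/(8·2.67×10^-27·(2.15×10^-10 m)²) = 4.452×10^-22 J.
Then E_3 = 3²·E_1 = 9·4.452×10^-22 J = 4.007×10^-21 J.
Converting, E_3 = 4.007×10^-21 J / (1.60×10^-19 J/eV) = 0.0250 eV.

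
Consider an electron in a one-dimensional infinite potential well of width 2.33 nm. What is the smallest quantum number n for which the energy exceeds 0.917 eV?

E_1 = h²/(8m_eL²) = 1.110×10^-20 J = 0.06929 eV.
Need n² > 0.917/0.06929 = 13.23, i.e. n > 3.637.
The smallest integer satisfying this is n = 4.

n = 4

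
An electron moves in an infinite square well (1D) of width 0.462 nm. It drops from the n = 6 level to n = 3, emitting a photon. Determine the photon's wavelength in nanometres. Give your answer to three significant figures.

λ = 26.1 nm

E_1 = h²/(8m_eL²) = 2.823×10^-19 J, so ΔE = (6² − 3²)E_1 = 7.622×10^-18 J.
λ = hc/ΔE = (6.626×10^-34·2.998×10^8)/7.622×10^-18 = 2.61×10^-8 m = 26.1 nm.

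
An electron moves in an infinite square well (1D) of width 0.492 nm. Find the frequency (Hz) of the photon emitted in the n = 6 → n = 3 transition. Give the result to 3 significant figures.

E_1 = h²/(8m_eL²) = 2.489×10^-19 J and ΔE = (6² − 3²)E_1 = 6.720×10^-18 J.
f = ΔE/h = 6.720×10^-18/6.626×10^-34 = 1.01×10^16 Hz.

f = 1.01×10^16 Hz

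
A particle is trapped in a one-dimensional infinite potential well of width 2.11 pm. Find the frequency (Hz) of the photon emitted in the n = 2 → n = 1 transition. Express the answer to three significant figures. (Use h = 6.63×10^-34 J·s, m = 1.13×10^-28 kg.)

E_1 = h²/(8mL²) = 1.092×10^-16 J and ΔE = (2² − 1²)E_1 = 3.276×10^-16 J.
f = ΔE/h = 3.276×10^-16/6.63×10^-34 = 4.94×10^17 Hz.

f = 4.94×10^17 Hz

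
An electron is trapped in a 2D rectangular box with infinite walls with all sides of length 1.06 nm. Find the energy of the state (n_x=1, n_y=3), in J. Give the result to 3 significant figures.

E = 5.36×10^-19 J

For a 2D rectangular well E = (h²/8m_e)·Σ n_i²/L_i² = (6.626×10^-34)²/(8·9.109×10^-31) · [1²/(1.06 nm)² + 3²/(1.06 nm)²].
Evaluating gives E = 5.36×10^-19 J.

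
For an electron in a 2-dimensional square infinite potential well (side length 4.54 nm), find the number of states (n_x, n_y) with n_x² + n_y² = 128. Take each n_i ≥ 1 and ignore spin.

degeneracy = 1

The level has n_x² + n_y² = 128. The ordered positive-integer solutions are (8, 8).
That gives 1 state.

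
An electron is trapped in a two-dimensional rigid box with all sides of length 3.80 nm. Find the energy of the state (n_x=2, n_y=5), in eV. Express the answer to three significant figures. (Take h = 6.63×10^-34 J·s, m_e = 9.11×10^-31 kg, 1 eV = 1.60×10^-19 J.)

For a 2D rectangular well E = (h²/8m_e)·Σ n_i²/L_i² = (6.63×10^-34)²/(8·9.11×10^-31) · [2²/(3.80 nm)² + 5²/(3.80 nm)²].
Evaluating gives E = 1.211×10^-19 J = 0.757 eV.

E = 0.757 eV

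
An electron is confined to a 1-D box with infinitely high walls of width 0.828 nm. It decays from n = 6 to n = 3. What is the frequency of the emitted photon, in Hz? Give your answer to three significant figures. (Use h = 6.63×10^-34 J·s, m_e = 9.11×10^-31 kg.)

E_1 = h²/(8m_eL²) = 8.797×10^-20 J and ΔE = (6² − 3²)E_1 = 2.375×10^-18 J.
f = ΔE/h = 2.375×10^-18/6.63×10^-34 = 3.58×10^15 Hz.

f = 3.58×10^15 Hz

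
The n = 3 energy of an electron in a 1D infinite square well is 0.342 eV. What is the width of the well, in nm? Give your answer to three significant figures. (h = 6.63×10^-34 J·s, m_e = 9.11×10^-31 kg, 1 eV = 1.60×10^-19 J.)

From E_n = n²h²/(8m_eL²), L = n·h/√(8m_eE_n).
E_3 = 0.342 eV = 5.472×10^-20 J, so L = 3·6.63×10^-34/√(8·9.11×10^-31·5.472×10^-20) = 3.15×10^-9 m = 3.15 nm.

L = 3.15 nm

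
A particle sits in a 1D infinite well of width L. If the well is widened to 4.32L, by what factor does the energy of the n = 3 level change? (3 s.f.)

E_n ∝ 1/L², so the energy scales by 1/4.32² = 0.0536.

0.0536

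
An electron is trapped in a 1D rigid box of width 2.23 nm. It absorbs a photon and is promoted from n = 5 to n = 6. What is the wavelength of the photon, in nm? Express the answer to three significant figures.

λ = 1.49×10^3 nm

E_1 = h²/(8m_eL²) = 1.212×10^-20 J, so ΔE = (6² − 5²)E_1 = 1.333×10^-19 J.
λ = hc/ΔE = (6.626×10^-34·2.998×10^8)/1.333×10^-19 = 1.49×10^-6 m = 1.49×10^3 nm.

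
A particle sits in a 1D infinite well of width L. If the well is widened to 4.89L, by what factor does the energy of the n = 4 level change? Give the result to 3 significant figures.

E_n ∝ 1/L², so the energy scales by 1/4.89² = 0.0418.

0.0418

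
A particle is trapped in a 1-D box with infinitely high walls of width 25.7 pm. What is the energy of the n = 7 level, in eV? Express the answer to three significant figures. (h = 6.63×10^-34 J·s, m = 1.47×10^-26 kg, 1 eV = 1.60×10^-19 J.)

For an infinite well E_n = n²h²/(8mL²), so E_1 = h²/(8mL²) = (6.63×10^-34)²/(8·1.47×10^-26·(2.57×10^-11 m)²) = 5.659×10^-21 J.
Then E_7 = 7²·E_1 = 49·5.659×10^-21 J = 2.773×10^-19 J.
Converting, E_7 = 2.773×10^-19 J / (1.60×10^-19 J/eV) = 1.73 eV.

E_7 = 1.73 eV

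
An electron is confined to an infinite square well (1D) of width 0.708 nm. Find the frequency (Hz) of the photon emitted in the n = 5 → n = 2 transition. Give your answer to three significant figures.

f = 3.81×10^15 Hz

E_1 = h²/(8m_eL²) = 1.202×10^-19 J and ΔE = (5² − 2²)E_1 = 2.524×10^-18 J.
f = ΔE/h = 2.524×10^-18/6.626×10^-34 = 3.81×10^15 Hz.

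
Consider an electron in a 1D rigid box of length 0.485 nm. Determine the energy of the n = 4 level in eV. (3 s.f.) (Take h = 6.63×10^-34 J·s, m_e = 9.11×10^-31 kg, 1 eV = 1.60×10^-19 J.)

For an infinite well E_n = n²h²/(8m_eL²), so E_1 = h²/(8m_eL²) = (6.63×10^-34)²/(8·9.11×10^-31·(4.85×10^-10 m)²) = 2.564×10^-19 J.
Then E_4 = 4²·E_1 = 16·2.564×10^-19 J = 4.102×10^-18 J.
Converting, E_4 = 4.102×10^-18 J / (1.60×10^-19 J/eV) = 25.6 eV.

E_4 = 25.6 eV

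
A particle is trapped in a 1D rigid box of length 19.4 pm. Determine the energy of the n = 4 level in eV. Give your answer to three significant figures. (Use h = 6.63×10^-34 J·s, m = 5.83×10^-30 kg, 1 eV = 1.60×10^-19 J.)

E_4 = 2.50×10^3 eV

For an infinite well E_n = n²h²/(8mL²), so E_1 = h²/(8mL²) = (6.63×10^-34)²/(8·5.83×10^-30·(1.94×10^-11 m)²) = 2.504×10^-17 J.
Then E_4 = 4²·E_1 = 16·2.504×10^-17 J = 4.006×10^-16 J.
Converting, E_4 = 4.006×10^-16 J / (1.60×10^-19 J/eV) = 2.50×10^3 eV.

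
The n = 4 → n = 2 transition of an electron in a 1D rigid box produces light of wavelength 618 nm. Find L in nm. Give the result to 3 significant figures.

The photon carries ΔE = hc/λ = 6.626×10^-34·2.998×10^8/6.18×10^-7 m = 3.214×10^-19 J.
Since ΔE = (4² − 2²)E_1, E_1 = 2.678×10^-20 J, and L = h/√(8m_eE_1) = 1.50×10^-9 m = 1.50 nm.

L = 1.50 nm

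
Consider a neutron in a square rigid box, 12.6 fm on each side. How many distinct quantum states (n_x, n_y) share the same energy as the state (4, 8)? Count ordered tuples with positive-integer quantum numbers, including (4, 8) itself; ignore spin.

The level has n_x² + n_y² = 80. The ordered positive-integer solutions are (4, 8), (8, 4).
That gives 2 states.

degeneracy = 2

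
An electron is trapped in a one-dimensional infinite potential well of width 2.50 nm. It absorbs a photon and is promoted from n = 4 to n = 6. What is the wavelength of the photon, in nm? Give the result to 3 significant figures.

λ = 1.03×10^3 nm

E_1 = h²/(8m_eL²) = 9.640×10^-21 J, so ΔE = (6² − 4²)E_1 = 1.928×10^-19 J.
λ = hc/ΔE = (6.626×10^-34·2.998×10^8)/1.928×10^-19 = 1.03×10^-6 m = 1.03×10^3 nm.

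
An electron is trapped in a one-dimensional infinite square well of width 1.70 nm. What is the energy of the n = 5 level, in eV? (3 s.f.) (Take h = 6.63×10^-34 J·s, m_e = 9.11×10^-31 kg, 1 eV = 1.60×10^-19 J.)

For an infinite well E_n = n²h²/(8m_eL²), so E_1 = h²/(8m_eL²) = (6.63×10^-34)²/(8·9.11×10^-31·(1.70×10^-9 m)²) = 2.087×10^-20 J.
Then E_5 = 5²·E_1 = 25·2.087×10^-20 J = 5.218×10^-19 J.
Converting, E_5 = 5.218×10^-19 J / (1.60×10^-19 J/eV) = 3.26 eV.

E_5 = 3.26 eV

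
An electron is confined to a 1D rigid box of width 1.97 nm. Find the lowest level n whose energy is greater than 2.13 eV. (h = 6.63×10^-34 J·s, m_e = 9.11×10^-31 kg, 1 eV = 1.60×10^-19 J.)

n = 5

E_1 = h²/(8m_eL²) = 1.554×10^-20 J = 0.09713 eV.
Need n² > 2.13/0.09713 = 21.93, i.e. n > 4.683.
The smallest integer satisfying this is n = 5.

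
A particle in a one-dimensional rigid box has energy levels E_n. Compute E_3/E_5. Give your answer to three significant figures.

E_n ∝ n², so E_3/E_5 = 3²/5² = 9/25 = 0.360.

0.360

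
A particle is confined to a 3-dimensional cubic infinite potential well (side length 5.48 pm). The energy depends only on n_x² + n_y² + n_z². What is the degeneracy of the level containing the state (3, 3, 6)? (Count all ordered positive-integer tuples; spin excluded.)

degeneracy = 12

The level has n_x² + n_y² + n_z² = 54. The ordered positive-integer solutions are (1, 2, 7), (1, 7, 2), (2, 1, 7), (2, 5, 5), (2, 7, 1), (3, 3, 6), (3, 6, 3), (5, 2, 5), (5, 5, 2), (6, 3, 3), (7, 1, 2), (7, 2, 1).
That gives 12 states.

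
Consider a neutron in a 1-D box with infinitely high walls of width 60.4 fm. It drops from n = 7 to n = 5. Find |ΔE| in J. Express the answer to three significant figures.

E_1 = h²/(8m_nL²) = 8.981×10^-15 J.
|ΔE| = |7² − 5²|·E_1 = 24·8.981×10^-15 J = 2.16×10^-13 J.

|ΔE| = 2.16×10^-13 J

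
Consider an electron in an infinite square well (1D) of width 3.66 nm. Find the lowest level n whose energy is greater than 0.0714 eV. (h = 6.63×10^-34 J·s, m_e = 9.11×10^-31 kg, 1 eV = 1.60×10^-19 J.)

E_1 = h²/(8m_eL²) = 4.503×10^-21 J = 0.02814 eV.
Need n² > 0.0714/0.02814 = 2.537, i.e. n > 1.593.
The smallest integer satisfying this is n = 2.

n = 2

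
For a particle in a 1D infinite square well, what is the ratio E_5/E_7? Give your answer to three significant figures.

E_n ∝ n², so E_5/E_7 = 5²/7² = 25/49 = 0.510.

0.510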